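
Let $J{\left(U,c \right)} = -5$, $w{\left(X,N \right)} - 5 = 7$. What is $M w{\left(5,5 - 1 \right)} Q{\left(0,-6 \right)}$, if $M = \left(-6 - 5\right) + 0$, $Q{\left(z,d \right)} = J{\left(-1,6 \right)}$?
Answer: $660$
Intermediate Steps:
$w{\left(X,N \right)} = 12$ ($w{\left(X,N \right)} = 5 + 7 = 12$)
$Q{\left(z,d \right)} = -5$
$M = -11$ ($M = -11 + 0 = -11$)
$M w{\left(5,5 - 1 \right)} Q{\left(0,-6 \right)} = \left(-11\right) 12 \left(-5\right) = \left(-132\right) \left(-5\right) = 660$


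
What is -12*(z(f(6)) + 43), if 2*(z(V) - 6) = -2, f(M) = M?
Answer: -576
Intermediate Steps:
z(V) = 5 (z(V) = 6 + (½)*(-2) = 6 - 1 = 5)
-12*(z(f(6)) + 43) = -12*(5 + 43) = -12*48 = -576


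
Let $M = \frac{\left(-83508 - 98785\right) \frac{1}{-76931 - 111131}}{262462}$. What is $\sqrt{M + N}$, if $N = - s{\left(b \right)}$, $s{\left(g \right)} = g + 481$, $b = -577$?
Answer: $\frac{\sqrt{1193301391455806125813}}{3525652046} \approx 9.798$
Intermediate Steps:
$s{\left(g \right)} = 481 + g$
$N = 96$ ($N = - (481 - 577) = \left(-1\right) \left(-96\right) = 96$)
$M = \frac{182293}{49359128644}$ ($M = - \frac{182293}{-188062} \cdot \frac{1}{262462} = \left(-182293\right) \left(- \frac{1}{188062}\right) \frac{1}{262462} = \frac{182293}{188062} \cdot \frac{1}{262462} = \frac{182293}{49359128644} \approx 3.6932 \cdot 10^{-6}$)
$\sqrt{M + N} = \sqrt{\frac{182293}{49359128644} + 96} = \sqrt{\frac{4738476532117}{49359128644}} = \frac{\sqrt{1193301391455806125813}}{3525652046}$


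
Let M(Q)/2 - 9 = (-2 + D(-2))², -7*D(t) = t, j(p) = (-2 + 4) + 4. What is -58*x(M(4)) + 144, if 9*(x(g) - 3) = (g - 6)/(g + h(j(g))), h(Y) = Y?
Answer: -18587/549 ≈ -33.856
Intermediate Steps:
j(p) = 6 (j(p) = 2 + 4 = 6)
D(t) = -t/7
M(Q) = 1170/49 (M(Q) = 18 + 2*(-2 - ⅐*(-2))² = 18 + 2*(-2 + 2/7)² = 18 + 2*(-12/7)² = 18 + 2*(144/49) = 18 + 288/49 = 1170/49)
x(g) = 3 + (-6 + g)/(9*(6 + g)) (x(g) = 3 + ((g - 6)/(g + 6))/9 = 3 + ((-6 + g)/(6 + g))/9 = 3 + (-6 + g)/(9*(6 + g)))
-58*x(M(4)) + 144 = -232*(39 + 7*(1170/49))/(9*(6 + 1170/49)) + 144 = -232*(39 + 1170/7)/(9*1464/49) + 144 = -232*49*1443/(9*1464*7) + 144 = -58*3367/1098 + 144 = -97643/549 + 144 = -18587/549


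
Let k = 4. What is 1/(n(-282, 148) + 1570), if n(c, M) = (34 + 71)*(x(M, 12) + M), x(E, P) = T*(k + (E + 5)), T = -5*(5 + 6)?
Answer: -1/889565 ≈ -1.1241e-6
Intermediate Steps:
T = -55 (T = -5*11 = -55)
x(E, P) = -495 - 55*E (x(E, P) = -55*(4 + (E + 5)) = -55*(4 + (5 + E)) = -55*(9 + E) = -495 - 55*E)
n(c, M) = -51975 - 5670*M (n(c, M) = (34 + 71)*((-495 - 55*M) + M) = 105*(-495 - 54*M) = -51975 - 5670*M)
1/(n(-282, 148) + 1570) = 1/((-51975 - 5670*148) + 1570) = 1/((-51975 - 839160) + 1570) = 1/(-891135 + 1570) = 1/(-889565) = -1/889565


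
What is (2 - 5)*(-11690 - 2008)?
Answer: 41094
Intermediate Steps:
(2 - 5)*(-11690 - 2008) = -3*(-13698) = 41094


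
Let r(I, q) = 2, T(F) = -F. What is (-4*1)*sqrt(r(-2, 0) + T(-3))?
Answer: -4*sqrt(5) ≈ -8.9443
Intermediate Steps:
(-4*1)*sqrt(r(-2, 0) + T(-3)) = (-4*1)*sqrt(2 - 1*(-3)) = -4*sqrt(2 + 3) = -4*sqrt(5)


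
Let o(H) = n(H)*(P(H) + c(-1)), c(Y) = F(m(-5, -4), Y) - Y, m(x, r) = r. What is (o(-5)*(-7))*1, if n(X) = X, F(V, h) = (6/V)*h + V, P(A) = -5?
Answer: -455/2 ≈ -227.50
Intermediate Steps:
F(V, h) = V + 6*h/V (F(V, h) = 6*h/V + V = V + 6*h/V)
c(Y) = -4 - 5*Y/2 (c(Y) = (-4 + 6*Y/(-4)) - Y = (-4 + 6*Y*(-¼)) - Y = (-4 - 3*Y/2) - Y = -4 - 5*Y/2)
o(H) = -13*H/2 (o(H) = H*(-5 + (-4 - 5/2*(-1))) = H*(-5 + (-4 + 5/2)) = H*(-5 - 3/2) = H*(-13/2) = -13*H/2)
(o(-5)*(-7))*1 = (-13/2*(-5)*(-7))*1 = ((65/2)*(-7))*1 = -455/2*1 = -455/2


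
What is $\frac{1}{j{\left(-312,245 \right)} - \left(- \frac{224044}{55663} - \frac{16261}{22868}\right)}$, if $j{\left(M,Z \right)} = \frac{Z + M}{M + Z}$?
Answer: $\frac{1272901484}{7301475719} \approx 0.17433$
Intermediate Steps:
$j{\left(M,Z \right)} = 1$ ($j{\left(M,Z \right)} = \frac{M + Z}{M + Z} = 1$)
$\frac{1}{j{\left(-312,245 \right)} - \left(- \frac{224044}{55663} - \frac{16261}{22868}\right)} = \frac{1}{1 - \left(- \frac{224044}{55663} - \frac{16261}{22868}\right)} = \frac{1}{1 - - \frac{6028574235}{1272901484}} = \frac{1}{1 + \left(\frac{224044}{55663} + \frac{16261}{22868}\right)} = \frac{1}{1 + \frac{6028574235}{1272901484}} = \frac{1}{\frac{7301475719}{1272901484}} = \frac{1272901484}{7301475719}$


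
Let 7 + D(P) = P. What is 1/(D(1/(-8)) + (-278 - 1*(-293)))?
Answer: 8/63 ≈ 0.12698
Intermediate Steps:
D(P) = -7 + P
1/(D(1/(-8)) + (-278 - 1*(-293))) = 1/((-7 + 1/(-8)) + (-278 - 1*(-293))) = 1/((-7 - ⅛) + (-278 + 293)) = 1/(-57/8 + 15) = 1/(63/8) = 8/63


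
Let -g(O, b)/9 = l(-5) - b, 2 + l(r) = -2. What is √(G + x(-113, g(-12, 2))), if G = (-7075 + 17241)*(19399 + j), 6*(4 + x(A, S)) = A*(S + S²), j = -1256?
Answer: 3*√20487311 ≈ 13579.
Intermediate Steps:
l(r) = -4 (l(r) = -2 - 2 = -4)
g(O, b) = 36 + 9*b (g(O, b) = -9*(-4 - b) = 36 + 9*b)
x(A, S) = -4 + A*(S + S²)/6 (x(A, S) = -4 + (A*(S + S²))/6 = -4 + A*(S + S²)/6)
G = 184441738 (G = (-7075 + 17241)*(19399 - 1256) = 10166*18143 = 184441738)
√(G + x(-113, g(-12, 2))) = √(184441738 + (-4 + (⅙)*(-113)*(36 + 9*2) + (⅙)*(-113)*(36 + 9*2)²)) = √(184441738 + (-4 + (⅙)*(-113)*(36 + 18) + (⅙)*(-113)*(36 + 18)²)) = √(184441738 + (-4 + (⅙)*(-113)*54 + (⅙)*(-113)*54²)) = √(184441738 + (-4 - 1017 + (⅙)*(-113)*2916)) = √(184441738 + (-4 - 1017 - 54918)) = √(184441738 - 55939) = √184385799 = 3*√20487311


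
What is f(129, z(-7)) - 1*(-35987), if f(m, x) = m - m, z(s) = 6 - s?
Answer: 35987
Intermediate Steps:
f(m, x) = 0
f(129, z(-7)) - 1*(-35987) = 0 - 1*(-35987) = 0 + 35987 = 35987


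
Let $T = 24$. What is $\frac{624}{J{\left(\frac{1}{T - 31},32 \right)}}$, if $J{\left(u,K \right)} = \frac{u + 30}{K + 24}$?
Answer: $\frac{244608}{209} \approx 1170.4$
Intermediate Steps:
$J{\left(u,K \right)} = \frac{30 + u}{24 + K}$
$\frac{624}{J{\left(\frac{1}{T - 31},32 \right)}} = \frac{624}{\frac{1}{24 + 32} \left(30 + \frac{1}{24 - 31}\right)} = \frac{624}{\frac{1}{56} \left(30 + \frac{1}{-7}\right)} = \frac{624}{\frac{1}{56} \left(30 - \frac{1}{7}\right)} = \frac{624}{\frac{1}{56} \cdot \frac{209}{7}} = \frac{624}{\frac{209}{392}} = 624 \cdot \frac{392}{209} = \frac{244608}{209}$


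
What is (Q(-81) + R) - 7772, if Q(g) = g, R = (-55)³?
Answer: -174228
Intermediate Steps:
R = -166375
(Q(-81) + R) - 7772 = (-81 - 166375) - 7772 = -166456 - 7772 = -174228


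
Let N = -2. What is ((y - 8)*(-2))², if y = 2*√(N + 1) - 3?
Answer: 468 - 176*I ≈ 468.0 - 176.0*I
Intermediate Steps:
y = -3 + 2*I (y = 2*√(-2 + 1) - 3 = 2*√(-1) - 3 = 2*I - 3 = -3 + 2*I ≈ -3.0 + 2.0*I)
((y - 8)*(-2))² = (((-3 + 2*I) - 8)*(-2))² = ((-11 + 2*I)*(-2))² = (22 - 4*I)²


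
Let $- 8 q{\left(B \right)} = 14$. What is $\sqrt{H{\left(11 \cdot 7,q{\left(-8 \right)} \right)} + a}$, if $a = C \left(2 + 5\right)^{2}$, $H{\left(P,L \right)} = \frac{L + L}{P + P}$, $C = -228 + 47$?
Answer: $\frac{i \sqrt{4292607}}{22} \approx 94.176 i$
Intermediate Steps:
$C = -181$
$q{\left(B \right)} = - \frac{7}{4}$ ($q{\left(B \right)} = \left(- \frac{1}{8}\right) 14 = - \frac{7}{4}$)
$H{\left(P,L \right)} = \frac{L}{P}$ ($H{\left(P,L \right)} = \frac{2 L}{2 P} = 2 L \frac{1}{2 P} = \frac{L}{P}$)
$a = -8869$ ($a = - 181 \left(2 + 5\right)^{2} = - 181 \cdot 7^{2} = \left(-181\right) 49 = -8869$)
$\sqrt{H{\left(11 \cdot 7,q{\left(-8 \right)} \right)} + a} = \sqrt{- \frac{7}{4 \cdot 11 \cdot 7} - 8869} = \sqrt{- \frac{7}{4 \cdot 77} - 8869} = \sqrt{\left(- \frac{7}{4}\right) \frac{1}{77} - 8869} = \sqrt{- \frac{1}{44} - 8869} = \sqrt{- \frac{390237}{44}} = \frac{i \sqrt{4292607}}{22}$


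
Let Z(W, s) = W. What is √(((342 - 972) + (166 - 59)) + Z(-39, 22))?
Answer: I*√562 ≈ 23.707*I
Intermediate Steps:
√(((342 - 972) + (166 - 59)) + Z(-39, 22)) = √(((342 - 972) + (166 - 59)) - 39) = √((-630 + 107) - 39) = √(-523 - 39) = √(-562) = I*√562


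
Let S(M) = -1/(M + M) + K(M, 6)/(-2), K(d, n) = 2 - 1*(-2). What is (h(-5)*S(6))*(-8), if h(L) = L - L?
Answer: 0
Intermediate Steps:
K(d, n) = 4 (K(d, n) = 2 + 2 = 4)
S(M) = -2 - 1/(2*M) (S(M) = -1/(M + M) + 4/(-2) = -1/(2*M) + 4*(-1/2) = -1/(2*M) - 2 = -2 - 1/(2*M))
h(L) = 0
(h(-5)*S(6))*(-8) = (0*(-2 - 1/2/6))*(-8) = (0*(-2 - 1/2*1/6))*(-8) = (0*(-2 - 1/12))*(-8) = (0*(-25/12))*(-8) = 0*(-8) = 0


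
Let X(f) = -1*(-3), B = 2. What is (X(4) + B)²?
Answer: 25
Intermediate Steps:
X(f) = 3
(X(4) + B)² = (3 + 2)² = 5² = 25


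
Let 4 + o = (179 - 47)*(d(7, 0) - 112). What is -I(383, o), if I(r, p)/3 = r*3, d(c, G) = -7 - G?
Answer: -3447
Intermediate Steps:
o = -15712 (o = -4 + (179 - 47)*((-7 - 1*0) - 112) = -4 + 132*((-7 + 0) - 112) = -4 + 132*(-7 - 112) = -4 + 132*(-119) = -4 - 15708 = -15712)
I(r, p) = 9*r (I(r, p) = 3*(r*3) = 3*(3*r) = 9*r)
-I(383, o) = -9*383 = -1*3447 = -3447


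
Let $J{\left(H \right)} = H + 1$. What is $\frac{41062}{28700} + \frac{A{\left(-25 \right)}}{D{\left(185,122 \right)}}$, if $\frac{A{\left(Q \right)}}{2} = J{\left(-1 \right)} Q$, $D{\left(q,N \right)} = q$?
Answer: $\frac{2933}{2050} \approx 1.4307$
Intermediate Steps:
$J{\left(H \right)} = 1 + H$
$A{\left(Q \right)} = 0$ ($A{\left(Q \right)} = 2 \left(1 - 1\right) Q = 2 \cdot 0 Q = 2 \cdot 0 = 0$)
$\frac{41062}{28700} + \frac{A{\left(-25 \right)}}{D{\left(185,122 \right)}} = \frac{41062}{28700} + \frac{0}{185} = 41062 \cdot \frac{1}{28700} + 0 \cdot \frac{1}{185} = \frac{2933}{2050} + 0 = \frac{2933}{2050}$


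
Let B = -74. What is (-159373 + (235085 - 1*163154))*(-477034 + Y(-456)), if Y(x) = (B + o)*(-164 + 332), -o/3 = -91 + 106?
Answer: 43460947492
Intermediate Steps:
o = -45 (o = -3*(-91 + 106) = -3*15 = -45)
Y(x) = -19992 (Y(x) = (-74 - 45)*(-164 + 332) = -119*168 = -19992)
(-159373 + (235085 - 1*163154))*(-477034 + Y(-456)) = (-159373 + (235085 - 1*163154))*(-477034 - 19992) = (-159373 + (235085 - 163154))*(-497026) = (-159373 + 71931)*(-497026) = -87442*(-497026) = 43460947492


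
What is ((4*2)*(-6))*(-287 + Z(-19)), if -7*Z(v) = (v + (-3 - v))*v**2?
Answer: 44448/7 ≈ 6349.7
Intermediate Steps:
Z(v) = 3*v**2/7 (Z(v) = -(v + (-3 - v))*v**2/7 = -(-3)*v**2/7 = 3*v**2/7)
((4*2)*(-6))*(-287 + Z(-19)) = ((4*2)*(-6))*(-287 + (3/7)*(-19)**2) = (8*(-6))*(-287 + (3/7)*361) = -48*(-287 + 1083/7) = -48*(-926/7) = 44448/7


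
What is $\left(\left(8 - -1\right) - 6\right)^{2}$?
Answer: $9$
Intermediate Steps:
$\left(\left(8 - -1\right) - 6\right)^{2} = \left(\left(8 + 1\right) - 6\right)^{2} = \left(9 - 6\right)^{2} = 3^{2} = 9$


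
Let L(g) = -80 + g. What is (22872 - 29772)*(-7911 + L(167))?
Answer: 53985600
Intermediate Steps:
(22872 - 29772)*(-7911 + L(167)) = (22872 - 29772)*(-7911 + (-80 + 167)) = -6900*(-7911 + 87) = -6900*(-7824) = 53985600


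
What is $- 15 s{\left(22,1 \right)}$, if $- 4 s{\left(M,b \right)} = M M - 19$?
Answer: $\frac{6975}{4} \approx 1743.8$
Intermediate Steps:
$s{\left(M,b \right)} = \frac{19}{4} - \frac{M^{2}}{4}$ ($s{\left(M,b \right)} = - \frac{M M - 19}{4} = - \frac{M^{2} - 19}{4} = - \frac{-19 + M^{2}}{4} = \frac{19}{4} - \frac{M^{2}}{4}$)
$- 15 s{\left(22,1 \right)} = - 15 \left(\frac{19}{4} - \frac{22^{2}}{4}\right) = - 15 \left(\frac{19}{4} - 121\right) = \left(-15\right) \left(- \frac{465}{4}\right) = \frac{6975}{4}$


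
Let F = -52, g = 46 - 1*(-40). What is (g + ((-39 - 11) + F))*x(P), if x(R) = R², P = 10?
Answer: -1600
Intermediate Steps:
g = 86 (g = 46 + 40 = 86)
(g + ((-39 - 11) + F))*x(P) = (86 + ((-39 - 11) - 52))*10² = (86 + (-50 - 52))*100 = (86 - 102)*100 = -16*100 = -1600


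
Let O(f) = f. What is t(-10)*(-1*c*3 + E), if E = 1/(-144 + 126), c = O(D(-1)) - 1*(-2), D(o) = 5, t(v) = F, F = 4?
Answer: -758/9 ≈ -84.222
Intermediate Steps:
t(v) = 4
c = 7 (c = 5 - 1*(-2) = 5 + 2 = 7)
E = -1/18 (E = 1/(-18) = -1/18 ≈ -0.055556)
t(-10)*(-1*c*3 + E) = 4*(-1*7*3 - 1/18) = 4*(-7*3 - 1/18) = 4*(-1*21 - 1/18) = 4*(-21 - 1/18) = 4*(-379/18) = -758/9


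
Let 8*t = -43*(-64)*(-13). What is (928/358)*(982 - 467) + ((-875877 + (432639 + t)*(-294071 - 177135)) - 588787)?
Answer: -36114381768854/179 ≈ -2.0176e+11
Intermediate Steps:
t = -4472 (t = (-43*(-64)*(-13))/8 = (2752*(-13))/8 = (⅛)*(-35776) = -4472)
(928/358)*(982 - 467) + ((-875877 + (432639 + t)*(-294071 - 177135)) - 588787) = (928/358)*(982 - 467) + ((-875877 + (432639 - 4472)*(-294071 - 177135)) - 588787) = (928*(1/358))*515 + ((-875877 + 428167*(-471206)) - 588787) = (464/179)*515 + ((-875877 - 201754859402) - 588787) = 238960/179 + (-201755735279 - 588787) = 238960/179 - 201756324066 = -36114381768854/179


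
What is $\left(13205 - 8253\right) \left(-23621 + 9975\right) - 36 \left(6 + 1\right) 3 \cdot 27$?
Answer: $-67595404$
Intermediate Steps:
$\left(13205 - 8253\right) \left(-23621 + 9975\right) - 36 \left(6 + 1\right) 3 \cdot 27 = 4952 \left(-13646\right) - 36 \cdot 7 \cdot 3 \cdot 27 = -67574992 - 36 \cdot 21 \cdot 27 = -67574992 - 756 \cdot 27 = -67574992 - 20412 = -67595404$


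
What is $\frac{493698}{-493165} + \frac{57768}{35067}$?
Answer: $\frac{3725549318}{5764605685} \approx 0.64628$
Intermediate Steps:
$\frac{493698}{-493165} + \frac{57768}{35067} = 493698 \left(- \frac{1}{493165}\right) + 57768 \cdot \frac{1}{35067} = - \frac{493698}{493165} + \frac{19256}{11689} = \frac{3725549318}{5764605685}$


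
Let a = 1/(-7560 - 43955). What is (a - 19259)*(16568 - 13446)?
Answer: -3097421699092/51515 ≈ -6.0127e+7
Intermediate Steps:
a = -1/51515 (a = 1/(-51515) = -1/51515 ≈ -1.9412e-5)
(a - 19259)*(16568 - 13446) = (-1/51515 - 19259)*(16568 - 13446) = -992127386/51515*3122 = -3097421699092/51515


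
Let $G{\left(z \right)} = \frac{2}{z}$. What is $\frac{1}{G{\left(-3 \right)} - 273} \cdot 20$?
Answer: $- \frac{60}{821} \approx -0.073082$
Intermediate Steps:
$\frac{1}{G{\left(-3 \right)} - 273} \cdot 20 = \frac{1}{\frac{2}{-3} - 273} \cdot 20 = \frac{1}{2 \left(- \frac{1}{3}\right) - 273} \cdot 20 = \frac{1}{- \frac{2}{3} - 273} \cdot 20 = \frac{1}{- \frac{821}{3}} \cdot 20 = \left(- \frac{3}{821}\right) 20 = - \frac{60}{821}$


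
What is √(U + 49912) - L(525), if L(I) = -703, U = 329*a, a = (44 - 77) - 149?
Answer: 703 + I*√9966 ≈ 703.0 + 99.83*I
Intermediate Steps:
a = -182 (a = -33 - 149 = -182)
U = -59878 (U = 329*(-182) = -59878)
√(U + 49912) - L(525) = √(-59878 + 49912) - 1*(-703) = √(-9966) + 703 = I*√9966 + 703 = 703 + I*√9966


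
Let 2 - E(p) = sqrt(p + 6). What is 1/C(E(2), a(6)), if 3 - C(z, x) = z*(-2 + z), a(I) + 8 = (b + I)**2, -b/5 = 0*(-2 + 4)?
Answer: 5/7 + 4*sqrt(2)/7 ≈ 1.5224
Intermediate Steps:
b = 0 (b = -0*(-2 + 4) = -0*2 = -5*0 = 0)
E(p) = 2 - sqrt(6 + p) (E(p) = 2 - sqrt(p + 6) = 2 - sqrt(6 + p))
a(I) = -8 + I**2 (a(I) = -8 + (0 + I)**2 = -8 + I**2)
C(z, x) = 3 - z*(-2 + z)
1/C(E(2), a(6)) = 1/(3 - (2 - sqrt(6 + 2))**2 + 2*(2 - sqrt(6 + 2))) = 1/(3 - (2 - sqrt(8))**2 + 2*(2 - sqrt(8))) = 1/(3 - (2 - 2*sqrt(2))**2 + 2*(2 - 2*sqrt(2))) = 1/(3 - (2 - 2*sqrt(2))**2 + (4 - 4*sqrt(2))) = 1/(7 - (2 - 2*sqrt(2))**2 - 4*sqrt(2))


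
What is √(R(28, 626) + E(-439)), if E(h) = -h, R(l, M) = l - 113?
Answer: √354 ≈ 18.815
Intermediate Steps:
R(l, M) = -113 + l
√(R(28, 626) + E(-439)) = √((-113 + 28) - 1*(-439)) = √(-85 + 439) = √354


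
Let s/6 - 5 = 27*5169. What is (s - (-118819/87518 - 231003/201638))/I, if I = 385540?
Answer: 3694436258970887/1700901707940340 ≈ 2.1720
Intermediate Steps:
s = 837408 (s = 30 + 6*(27*5169) = 30 + 6*139563 = 30 + 837378 = 837408)
(s - (-118819/87518 - 231003/201638))/I = (837408 - (-118819/87518 - 231003/201638))/385540 = (837408 - (-118819*1/87518 - 231003*1/201638))*(1/385540) = (837408 - (-118819/87518 - 231003/201638))*(1/385540) = (837408 - 1*(-11043836519/4411738621))*(1/385540) = (837408 + 11043836519/4411738621)*(1/385540) = (3694436258970887/4411738621)*(1/385540) = 3694436258970887/1700901707940340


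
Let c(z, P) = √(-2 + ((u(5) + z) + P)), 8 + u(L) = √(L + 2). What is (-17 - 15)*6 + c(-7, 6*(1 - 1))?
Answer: -192 + I*√(17 - √7) ≈ -192.0 + 3.7887*I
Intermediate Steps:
u(L) = -8 + √(2 + L) (u(L) = -8 + √(L + 2) = -8 + √(2 + L))
c(z, P) = √(-10 + P + z + √7) (c(z, P) = √(-2 + (((-8 + √(2 + 5)) + z) + P)) = √(-2 + (((-8 + √7) + z) + P)) = √(-2 + ((-8 + z + √7) + P)) = √(-2 + (-8 + P + z + √7)) = √(-10 + P + z + √7))
(-17 - 15)*6 + c(-7, 6*(1 - 1)) = (-17 - 15)*6 + √(-10 + 6*(1 - 1) - 7 + √7) = -32*6 + √(-10 + 6*0 - 7 + √7) = -192 + √(-10 + 0 - 7 + √7) = -192 + √(-17 + √7)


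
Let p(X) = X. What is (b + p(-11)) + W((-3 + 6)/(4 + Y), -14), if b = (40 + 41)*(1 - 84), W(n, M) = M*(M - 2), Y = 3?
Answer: -6510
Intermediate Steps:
W(n, M) = M*(-2 + M)
b = -6723 (b = 81*(-83) = -6723)
(b + p(-11)) + W((-3 + 6)/(4 + Y), -14) = (-6723 - 11) - 14*(-2 - 14) = -6734 - 14*(-16) = -6734 + 224 = -6510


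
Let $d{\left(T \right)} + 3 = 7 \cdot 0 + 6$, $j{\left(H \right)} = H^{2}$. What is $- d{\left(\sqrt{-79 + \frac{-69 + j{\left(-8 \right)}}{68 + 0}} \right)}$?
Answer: $-3$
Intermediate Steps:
$d{\left(T \right)} = 3$ ($d{\left(T \right)} = -3 + \left(7 \cdot 0 + 6\right) = -3 + \left(0 + 6\right) = -3 + 6 = 3$)
$- d{\left(\sqrt{-79 + \frac{-69 + j{\left(-8 \right)}}{68 + 0}} \right)} = \left(-1\right) 3 = -3$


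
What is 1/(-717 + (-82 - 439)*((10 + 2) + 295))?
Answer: -1/160664 ≈ -6.2242e-6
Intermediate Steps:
1/(-717 + (-82 - 439)*((10 + 2) + 295)) = 1/(-717 - 521*(12 + 295)) = 1/(-717 - 521*307) = 1/(-717 - 159947) = 1/(-160664) = -1/160664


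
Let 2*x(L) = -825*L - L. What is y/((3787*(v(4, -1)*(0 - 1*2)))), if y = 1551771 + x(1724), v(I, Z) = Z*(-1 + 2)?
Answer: 839759/7574 ≈ 110.87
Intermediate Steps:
x(L) = -413*L (x(L) = (-825*L - L)/2 = (-826*L)/2 = -413*L)
v(I, Z) = Z (v(I, Z) = Z*1 = Z)
y = 839759 (y = 1551771 - 413*1724 = 1551771 - 712012 = 839759)
y/((3787*(v(4, -1)*(0 - 1*2)))) = 839759/((3787*(-(0 - 1*2)))) = 839759/((3787*(-(0 - 2)))) = 839759/((3787*(-1*(-2)))) = 839759/((3787*2)) = 839759/7574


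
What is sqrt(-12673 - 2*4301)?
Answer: 5*I*sqrt(851) ≈ 145.86*I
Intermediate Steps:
sqrt(-12673 - 2*4301) = sqrt(-12673 - 8602) = sqrt(-21275) = 5*I*sqrt(851)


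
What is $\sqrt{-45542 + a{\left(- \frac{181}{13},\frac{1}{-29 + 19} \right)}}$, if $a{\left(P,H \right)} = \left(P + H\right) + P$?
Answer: $\frac{i \sqrt{770132090}}{130} \approx 213.47 i$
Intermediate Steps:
$a{\left(P,H \right)} = H + 2 P$ ($a{\left(P,H \right)} = \left(H + P\right) + P = H + 2 P$)
$\sqrt{-45542 + a{\left(- \frac{181}{13},\frac{1}{-29 + 19} \right)}} = \sqrt{-45542 + \left(\frac{1}{-29 + 19} + 2 \left(- \frac{181}{13}\right)\right)} = \sqrt{-45542 + \left(\frac{1}{-10} + 2 \left(\left(-181\right) \frac{1}{13}\right)\right)} = \sqrt{-45542 + \left(- \frac{1}{10} + 2 \left(- \frac{181}{13}\right)\right)} = \sqrt{-45542 - \frac{3633}{130}} = \sqrt{- \frac{5924093}{130}} = \frac{i \sqrt{770132090}}{130}$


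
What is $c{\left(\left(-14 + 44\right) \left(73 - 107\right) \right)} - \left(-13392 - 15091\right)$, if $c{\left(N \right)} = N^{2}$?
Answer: $1068883$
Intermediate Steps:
$c{\left(\left(-14 + 44\right) \left(73 - 107\right) \right)} - \left(-13392 - 15091\right) = \left(\left(-14 + 44\right) \left(73 - 107\right)\right)^{2} - \left(-13392 - 15091\right) = \left(30 \left(-34\right)\right)^{2} - -28483 = \left(-1020\right)^{2} + 28483 = 1040400 + 28483 = 1068883$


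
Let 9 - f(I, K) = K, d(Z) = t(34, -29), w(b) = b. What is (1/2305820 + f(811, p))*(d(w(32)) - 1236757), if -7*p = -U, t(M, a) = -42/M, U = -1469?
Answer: -7427076551638783/27439258 ≈ -2.7067e+8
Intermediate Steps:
p = -1469/7 (p = -(-1)*(-1469)/7 = -⅐*1469 = -1469/7 ≈ -209.86)
d(Z) = -21/17 (d(Z) = -42/34 = -42*1/34 = -21/17)
f(I, K) = 9 - K
(1/2305820 + f(811, p))*(d(w(32)) - 1236757) = (1/2305820 + (9 - 1*(-1469/7)))*(-21/17 - 1236757) = (1/2305820 + (9 + 1469/7))*(-21024890/17) = (1/2305820 + 1532/7)*(-21024890/17) = (3532516247/16140740)*(-21024890/17) = -7427076551638783/27439258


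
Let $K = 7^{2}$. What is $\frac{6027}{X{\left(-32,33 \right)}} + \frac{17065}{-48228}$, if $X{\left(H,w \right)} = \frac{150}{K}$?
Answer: $\frac{2373379649}{1205700} \approx 1968.5$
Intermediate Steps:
$K = 49$
$X{\left(H,w \right)} = \frac{150}{49}$
$\frac{6027}{X{\left(-32,33 \right)}} + \frac{17065}{-48228} = \frac{6027}{\frac{150}{49}} + \frac{17065}{-48228} = 6027 \cdot \frac{49}{150} + 17065 \left(- \frac{1}{48228}\right) = \frac{98441}{50} - \frac{17065}{48228} = \frac{2373379649}{1205700}$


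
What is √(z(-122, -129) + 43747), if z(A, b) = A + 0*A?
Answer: 5*√1745 ≈ 208.87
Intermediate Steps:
z(A, b) = A (z(A, b) = A + 0 = A)
√(z(-122, -129) + 43747) = √(-122 + 43747) = √43625 = 5*√1745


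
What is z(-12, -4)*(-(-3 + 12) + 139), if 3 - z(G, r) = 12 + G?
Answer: 390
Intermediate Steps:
z(G, r) = -9 - G (z(G, r) = 3 - (12 + G) = 3 + (-12 - G) = -9 - G)
z(-12, -4)*(-(-3 + 12) + 139) = (-9 - 1*(-12))*(-(-3 + 12) + 139) = (-9 + 12)*(-1*9 + 139) = 3*(-9 + 139) = 3*130 = 390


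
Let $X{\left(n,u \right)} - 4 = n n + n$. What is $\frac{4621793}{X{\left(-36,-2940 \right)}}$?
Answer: $\frac{4621793}{1264} \approx 3656.5$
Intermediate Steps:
$X{\left(n,u \right)} = 4 + n + n^{2}$ ($X{\left(n,u \right)} = 4 + \left(n n + n\right) = 4 + \left(n^{2} + n\right) = 4 + \left(n + n^{2}\right) = 4 + n + n^{2}$)
$\frac{4621793}{X{\left(-36,-2940 \right)}} = \frac{4621793}{4 - 36 + \left(-36\right)^{2}} = \frac{4621793}{4 - 36 + 1296} = \frac{4621793}{1264}$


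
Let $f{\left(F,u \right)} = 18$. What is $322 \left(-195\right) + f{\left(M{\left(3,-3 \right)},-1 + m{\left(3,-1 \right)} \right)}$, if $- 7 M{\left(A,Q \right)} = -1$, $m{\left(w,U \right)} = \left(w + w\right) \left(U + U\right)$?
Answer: $-62772$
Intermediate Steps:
$m{\left(w,U \right)} = 4 U w$ ($m{\left(w,U \right)} = 2 w 2 U = 4 U w$)
$M{\left(A,Q \right)} = \frac{1}{7}$ ($M{\left(A,Q \right)} = \left(- \frac{1}{7}\right) \left(-1\right) = \frac{1}{7}$)
$322 \left(-195\right) + f{\left(M{\left(3,-3 \right)},-1 + m{\left(3,-1 \right)} \right)} = 322 \left(-195\right) + 18 = -62790 + 18 = -62772$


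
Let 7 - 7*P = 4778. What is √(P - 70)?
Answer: I*√36827/7 ≈ 27.415*I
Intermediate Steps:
P = -4771/7 (P = 1 - ⅐*4778 = 1 - 4778/7 = -4771/7 ≈ -681.57)
√(P - 70) = √(-4771/7 - 70) = √(-5261/7) = I*√36827/7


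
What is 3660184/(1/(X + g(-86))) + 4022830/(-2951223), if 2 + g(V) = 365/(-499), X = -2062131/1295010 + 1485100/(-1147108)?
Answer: -624840323663808082604445502/30384179050226340405 ≈ -2.0565e+7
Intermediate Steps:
X = -357392193179/123793027590 (X = -2062131*1/1295010 + 1485100*(-1/1147108) = -687377/431670 - 371275/286777 = -357392193179/123793027590 ≈ -2.8870)
g(V) = -1363/499 (g(V) = -2 + 365/(-499) = -2 + 365*(-1/499) = -2 - 365/499 = -1363/499)
3660184/(1/(X + g(-86))) + 4022830/(-2951223) = 3660184/(1/(-357392193179/123793027590 - 1363/499)) + 4022830/(-2951223) = 3660184/(1/(-347068601001491/61772720767410)) + 4022830*(-1/2951223) = 3660184/(-61772720767410/347068601001491) - 4022830/2951223 = 3660184*(-347068601001491/61772720767410) - 4022830/2951223 = -635167470144020667172/30886360383705 - 4022830/2951223 = -624840323663808082604445502/30384179050226340405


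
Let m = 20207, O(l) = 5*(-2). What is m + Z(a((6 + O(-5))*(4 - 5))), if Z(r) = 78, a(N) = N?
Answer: 20285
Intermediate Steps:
O(l) = -10
m + Z(a((6 + O(-5))*(4 - 5))) = 20207 + 78 = 20285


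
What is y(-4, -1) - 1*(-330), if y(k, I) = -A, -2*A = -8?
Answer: 326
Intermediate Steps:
A = 4 (A = -½*(-8) = 4)
y(k, I) = -4 (y(k, I) = -1*4 = -4)
y(-4, -1) - 1*(-330) = -4 - 1*(-330) = -4 + 330 = 326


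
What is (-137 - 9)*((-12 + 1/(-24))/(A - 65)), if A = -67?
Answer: -21097/1584 ≈ -13.319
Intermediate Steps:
(-137 - 9)*((-12 + 1/(-24))/(A - 65)) = (-137 - 9)*((-12 + 1/(-24))/(-67 - 65)) = -146*(-12 - 1/24)/(-132) = -(-21097)*(-1)/(12*132) = -146*289/3168 = -21097/1584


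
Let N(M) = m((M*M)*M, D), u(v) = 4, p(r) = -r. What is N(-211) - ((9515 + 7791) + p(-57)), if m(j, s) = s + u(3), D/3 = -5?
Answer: -17374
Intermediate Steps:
D = -15 (D = 3*(-5) = -15)
m(j, s) = 4 + s (m(j, s) = s + 4 = 4 + s)
N(M) = -11 (N(M) = 4 - 15 = -11)
N(-211) - ((9515 + 7791) + p(-57)) = -11 - ((9515 + 7791) - 1*(-57)) = -11 - (17306 + 57) = -11 - 1*17363 = -11 - 17363 = -17374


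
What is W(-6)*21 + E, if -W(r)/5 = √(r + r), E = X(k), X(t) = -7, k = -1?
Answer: -7 - 210*I*√3 ≈ -7.0 - 363.73*I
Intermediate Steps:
E = -7
W(r) = -5*√2*√r (W(r) = -5*√(r + r) = -5*√2*√r)
W(-6)*21 + E = -5*√2*√(-6)*21 - 7 = -5*√2*I*√6*21 - 7 = -10*I*√3*21 - 7 = -210*I*√3 - 7 = -7 - 210*I*√3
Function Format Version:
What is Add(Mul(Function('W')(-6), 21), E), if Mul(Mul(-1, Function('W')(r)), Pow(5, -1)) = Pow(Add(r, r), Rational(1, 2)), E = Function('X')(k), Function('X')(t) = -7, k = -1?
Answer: Add(-7, Mul(-210, I, Pow(3, Rational(1, 2)))) ≈ Add(-7.0000, Mul(-363.73, I))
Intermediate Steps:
E = -7
Function('W')(r) = Mul(-5, Pow(2, Rational(1, 2)), Pow(r, Rational(1, 2))) (Function('W')(r) = Mul(-5, Pow(Add(r, r), Rational(1, 2))) = Mul(-5, Pow(Mul(2, r), Rational(1, 2))) = Mul(-5, Mul(Pow(2, Rational(1, 2)), Pow(r, Rational(1, 2)))) = Mul(-5, Pow(2, Rational(1, 2)), Pow(r, Rational(1, 2))))
Add(Mul(Function('W')(-6), 21), E) = Add(Mul(Mul(-5, Pow(2, Rational(1, 2)), Pow(-6, Rational(1, 2))), 21), -7) = Add(Mul(Mul(-5, Pow(2, Rational(1, 2)), Mul(I, Pow(6, Rational(1, 2)))), 21), -7) = Add(Mul(Mul(-10, I, Pow(3, Rational(1, 2))), 21), -7) = Add(Mul(-210, I, Pow(3, Rational(1, 2))), -7) = Add(-7, Mul(-210, I, Pow(3, Rational(1, 2))))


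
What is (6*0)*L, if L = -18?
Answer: 0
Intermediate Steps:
(6*0)*L = (6*0)*(-18) = 0*(-18) = 0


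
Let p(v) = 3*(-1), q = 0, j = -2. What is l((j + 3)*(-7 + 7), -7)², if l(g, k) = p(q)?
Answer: 9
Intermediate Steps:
p(v) = -3
l(g, k) = -3
l((j + 3)*(-7 + 7), -7)² = (-3)² = 9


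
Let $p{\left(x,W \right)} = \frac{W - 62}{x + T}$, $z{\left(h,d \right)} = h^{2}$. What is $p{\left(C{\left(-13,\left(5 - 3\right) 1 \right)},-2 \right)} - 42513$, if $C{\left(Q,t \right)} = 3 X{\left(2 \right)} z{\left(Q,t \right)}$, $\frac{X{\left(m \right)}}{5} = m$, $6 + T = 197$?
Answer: $- \frac{223660957}{5261} \approx -42513.0$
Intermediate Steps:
$T = 191$ ($T = -6 + 197 = 191$)
$X{\left(m \right)} = 5 m$
$C{\left(Q,t \right)} = 30 Q^{2}$ ($C{\left(Q,t \right)} = 3 \cdot 5 \cdot 2 Q^{2} = 3 \cdot 10 Q^{2} = 30 Q^{2}$)
$p{\left(x,W \right)} = \frac{-62 + W}{191 + x}$ ($p{\left(x,W \right)} = \frac{W - 62}{x + 191} = \frac{-62 + W}{191 + x}$)
$p{\left(C{\left(-13,\left(5 - 3\right) 1 \right)},-2 \right)} - 42513 = \frac{-62 - 2}{191 + 30 \left(-13\right)^{2}} - 42513 = \frac{1}{191 + 30 \cdot 169} \left(-64\right) - 42513 = \frac{1}{191 + 5070} \left(-64\right) - 42513 = \frac{1}{5261} \left(-64\right) - 42513 = - \frac{64}{5261} - 42513 = - \frac{223660957}{5261}$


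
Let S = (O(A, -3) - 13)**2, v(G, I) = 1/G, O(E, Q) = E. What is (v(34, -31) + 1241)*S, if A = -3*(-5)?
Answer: 84390/17 ≈ 4964.1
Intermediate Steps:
A = 15
S = 4 (S = (15 - 13)**2 = 2**2 = 4)
(v(34, -31) + 1241)*S = (1/34 + 1241)*4 = (42195/34)*4 = 84390/17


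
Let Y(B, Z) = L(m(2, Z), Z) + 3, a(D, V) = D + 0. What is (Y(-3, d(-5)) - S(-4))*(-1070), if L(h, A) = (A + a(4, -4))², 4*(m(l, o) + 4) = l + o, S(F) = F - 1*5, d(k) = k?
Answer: -13910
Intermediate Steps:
a(D, V) = D
S(F) = -5 + F (S(F) = F - 5 = -5 + F)
m(l, o) = -4 + l/4 + o/4 (m(l, o) = -4 + (l + o)/4 = -4 + (l/4 + o/4) = -4 + l/4 + o/4)
L(h, A) = (4 + A)² (L(h, A) = (A + 4)² = (4 + A)²)
Y(B, Z) = 3 + (4 + Z)² (Y(B, Z) = (4 + Z)² + 3 = 3 + (4 + Z)²)
(Y(-3, d(-5)) - S(-4))*(-1070) = ((3 + (4 - 5)²) - (-5 - 4))*(-1070) = ((3 + (-1)²) - 1*(-9))*(-1070) = ((3 + 1) + 9)*(-1070) = (4 + 9)*(-1070) = 13*(-1070) = -13910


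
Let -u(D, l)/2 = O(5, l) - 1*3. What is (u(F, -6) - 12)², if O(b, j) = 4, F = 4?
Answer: 196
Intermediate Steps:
u(D, l) = -2 (u(D, l) = -2*(4 - 1*3) = -2*(4 - 3) = -2*1 = -2)
(u(F, -6) - 12)² = (-2 - 12)² = (-14)² = 196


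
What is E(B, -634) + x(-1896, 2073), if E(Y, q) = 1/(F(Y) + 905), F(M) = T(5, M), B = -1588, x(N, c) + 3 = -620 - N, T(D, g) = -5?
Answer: 1145701/900 ≈ 1273.0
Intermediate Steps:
x(N, c) = -623 - N (x(N, c) = -3 + (-620 - N) = -623 - N)
F(M) = -5
E(Y, q) = 1/900 (E(Y, q) = 1/(-5 + 905) = 1/900)
E(B, -634) + x(-1896, 2073) = 1/900 + (-623 - 1*(-1896)) = 1/900 + (-623 + 1896) = 1/900 + 1273 = 1145701/900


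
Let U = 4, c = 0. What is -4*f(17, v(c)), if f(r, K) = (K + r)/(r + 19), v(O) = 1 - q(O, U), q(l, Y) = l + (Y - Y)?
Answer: -2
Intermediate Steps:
q(l, Y) = l (q(l, Y) = l + 0 = l)
v(O) = 1 - O
f(r, K) = (K + r)/(19 + r)
-4*f(17, v(c)) = -4*((1 - 1*0) + 17)/(19 + 17) = -4*((1 + 0) + 17)/36 = -(1 + 17)/9 = -18/9 = -4*1/2 = -2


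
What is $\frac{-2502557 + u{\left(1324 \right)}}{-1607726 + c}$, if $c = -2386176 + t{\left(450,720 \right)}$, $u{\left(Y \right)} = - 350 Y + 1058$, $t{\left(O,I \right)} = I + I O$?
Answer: $\frac{2964899}{3669182} \approx 0.80805$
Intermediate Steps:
$u{\left(Y \right)} = 1058 - 350 Y$
$c = -2061456$ ($c = -2386176 + 720 \left(1 + 450\right) = -2386176 + 720 \cdot 451 = -2386176 + 324720 = -2061456$)
$\frac{-2502557 + u{\left(1324 \right)}}{-1607726 + c} = \frac{-2502557 + \left(1058 - 463400\right)}{-1607726 - 2061456} = \frac{-2502557 + \left(1058 - 463400\right)}{-3669182} = \left(-2502557 - 462342\right) \left(- \frac{1}{3669182}\right) = \left(-2964899\right) \left(- \frac{1}{3669182}\right) = \frac{2964899}{3669182}$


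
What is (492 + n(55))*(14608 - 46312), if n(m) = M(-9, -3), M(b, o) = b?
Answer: -15313032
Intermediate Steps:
n(m) = -9
(492 + n(55))*(14608 - 46312) = (492 - 9)*(14608 - 46312) = 483*(-31704) = -15313032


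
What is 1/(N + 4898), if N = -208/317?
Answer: 317/1552458 ≈ 0.00020419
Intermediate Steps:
N = -208/317 (N = (1/317)*(-208) = -208/317 ≈ -0.65615)
1/(N + 4898) = 1/(-208/317 + 4898) = 1/(1552458/317) = 317/1552458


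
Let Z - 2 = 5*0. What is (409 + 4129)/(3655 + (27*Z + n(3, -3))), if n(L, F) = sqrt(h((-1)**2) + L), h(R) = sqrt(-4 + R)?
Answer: 4538/(3709 + sqrt(3 + I*sqrt(3))) ≈ 1.2229 - 0.00015875*I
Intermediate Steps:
Z = 2 (Z = 2 + 5*0 = 2 + 0 = 2)
n(L, F) = sqrt(L + I*sqrt(3)) (n(L, F) = sqrt(sqrt(-4 + (-1)**2) + L) = sqrt(sqrt(-4 + 1) + L) = sqrt(sqrt(-3) + L) = sqrt(I*sqrt(3) + L) = sqrt(L + I*sqrt(3)))
(409 + 4129)/(3655 + (27*Z + n(3, -3))) = (409 + 4129)/(3655 + (27*2 + sqrt(3 + I*sqrt(3)))) = 4538/(3655 + (54 + sqrt(3 + I*sqrt(3)))) = 4538/(3709 + sqrt(3 + I*sqrt(3)))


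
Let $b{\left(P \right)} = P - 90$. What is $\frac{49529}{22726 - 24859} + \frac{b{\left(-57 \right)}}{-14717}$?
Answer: $- \frac{728604742}{31391361} \approx -23.21$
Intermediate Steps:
$b{\left(P \right)} = -90 + P$
$\frac{49529}{22726 - 24859} + \frac{b{\left(-57 \right)}}{-14717} = \frac{49529}{22726 - 24859} + \frac{-90 - 57}{-14717} = \frac{49529}{-2133} - - \frac{147}{14717} = 49529 \left(- \frac{1}{2133}\right) + \frac{147}{14717} = - \frac{49529}{2133} + \frac{147}{14717} = - \frac{728604742}{31391361}$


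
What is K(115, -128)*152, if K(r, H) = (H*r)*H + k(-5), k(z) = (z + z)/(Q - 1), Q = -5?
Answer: 859177720/3 ≈ 2.8639e+8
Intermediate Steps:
k(z) = -z/3 (k(z) = (z + z)/(-5 - 1) = (2*z)/(-6) = (2*z)*(-⅙) = -z/3)
K(r, H) = 5/3 + r*H² (K(r, H) = (H*r)*H - ⅓*(-5) = r*H² + 5/3 = 5/3 + r*H²)
K(115, -128)*152 = (5/3 + 115*(-128)²)*152 = (5/3 + 115*16384)*152 = (5/3 + 1884160)*152 = (5652485/3)*152 = 859177720/3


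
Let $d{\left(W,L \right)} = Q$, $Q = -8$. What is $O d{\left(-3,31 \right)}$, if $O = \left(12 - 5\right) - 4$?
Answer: $-24$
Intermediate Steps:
$d{\left(W,L \right)} = -8$
$O = 3$ ($O = 7 - 4 = 3$)
$O d{\left(-3,31 \right)} = 3 \left(-8\right) = -24$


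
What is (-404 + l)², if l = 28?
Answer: 141376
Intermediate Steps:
(-404 + l)² = (-404 + 28)² = (-376)² = 141376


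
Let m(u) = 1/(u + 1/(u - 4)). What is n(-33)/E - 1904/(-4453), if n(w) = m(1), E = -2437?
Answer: 9266737/21703922 ≈ 0.42696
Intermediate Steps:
m(u) = 1/(u + 1/(-4 + u))
n(w) = 3/2 (n(w) = (-4 + 1)/(1 + 1**2 - 4*1) = -3/(1 + 1 - 4) = -3/(-2) = -1/2*(-3) = 3/2)
n(-33)/E - 1904/(-4453) = (3/2)/(-2437) - 1904/(-4453) = (3/2)*(-1/2437) - 1904*(-1/4453) = -3/4874 + 1904/4453 = 9266737/21703922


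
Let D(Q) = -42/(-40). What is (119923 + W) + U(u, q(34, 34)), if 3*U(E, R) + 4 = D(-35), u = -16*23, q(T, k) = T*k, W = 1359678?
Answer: 88776001/60 ≈ 1.4796e+6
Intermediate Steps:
D(Q) = 21/20 (D(Q) = -42*(-1/40) = 21/20)
u = -368
U(E, R) = -59/60 (U(E, R) = -4/3 + (⅓)*(21/20) = -4/3 + 7/20 = -59/60)
(119923 + W) + U(u, q(34, 34)) = (119923 + 1359678) - 59/60 = 1479601 - 59/60 = 88776001/60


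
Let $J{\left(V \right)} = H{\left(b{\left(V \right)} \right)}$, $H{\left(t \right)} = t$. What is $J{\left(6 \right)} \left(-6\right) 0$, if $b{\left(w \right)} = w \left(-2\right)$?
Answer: $0$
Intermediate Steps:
$b{\left(w \right)} = - 2 w$
$J{\left(V \right)} = - 2 V$
$J{\left(6 \right)} \left(-6\right) 0 = \left(-2\right) 6 \left(-6\right) 0 = \left(-12\right) \left(-6\right) 0 = 72 \cdot 0 = 0$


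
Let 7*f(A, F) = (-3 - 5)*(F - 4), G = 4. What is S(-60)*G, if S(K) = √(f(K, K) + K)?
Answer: 8*√161/7 ≈ 14.501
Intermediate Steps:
f(A, F) = 32/7 - 8*F/7 (f(A, F) = ((-3 - 5)*(F - 4))/7 = (-8*(-4 + F))/7 = (32 - 8*F)/7 = 32/7 - 8*F/7)
S(K) = √(32/7 - K/7) (S(K) = √((32/7 - 8*K/7) + K) = √(32/7 - K/7))
S(-60)*G = (√(224 - 7*(-60))/7)*4 = (√(224 + 420)/7)*4 = (√644/7)*4 = ((2*√161)/7)*4 = (2*√161/7)*4 = 8*√161/7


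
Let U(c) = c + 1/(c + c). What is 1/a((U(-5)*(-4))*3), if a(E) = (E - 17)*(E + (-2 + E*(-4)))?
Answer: -25/205088 ≈ -0.00012190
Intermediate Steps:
U(c) = c + 1/(2*c)
a(E) = (-17 + E)*(-2 - 3*E) (a(E) = (-17 + E)*(E + (-2 - 4*E)) = (-17 + E)*(-2 - 3*E))
1/a((U(-5)*(-4))*3) = 1/(34 - 3*144*(-5 + (½)/(-5))² + 49*(((-5 + (½)/(-5))*(-4))*3)) = 1/(34 - 3*144*(-5 + (½)*(-⅕))² + 49*(((-5 + (½)*(-⅕))*(-4))*3)) = 1/(34 - 3*144*(-5 - ⅒)² + 49*(((-5 - ⅒)*(-4))*3)) = 1/(34 - 3*(-51/10*(-4)*3)² + 49*(-51/10*(-4)*3)) = 1/(34 - 3*((102/5)*3)² + 49*((102/5)*3)) = 1/(34 - 3*(306/5)² + 49*(306/5)) = 1/(34 - 3*93636/25 + 14994/5) = 1/(34 - 280908/25 + 14994/5) = 1/(-205088/25) = -25/205088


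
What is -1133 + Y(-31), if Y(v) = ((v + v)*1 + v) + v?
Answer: -1257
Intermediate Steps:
Y(v) = 4*v (Y(v) = ((2*v)*1 + v) + v = (2*v + v) + v = 3*v + v = 4*v)
-1133 + Y(-31) = -1133 + 4*(-31) = -1133 - 124 = -1257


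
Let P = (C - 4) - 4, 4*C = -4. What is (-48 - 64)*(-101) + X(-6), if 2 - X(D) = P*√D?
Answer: 11314 + 9*I*√6 ≈ 11314.0 + 22.045*I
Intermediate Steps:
C = -1 (C = (¼)*(-4) = -1)
P = -9 (P = (-1 - 4) - 4 = -5 - 4 = -9)
X(D) = 2 + 9*√D (X(D) = 2 - (-9)*√D = 2 + 9*√D)
(-48 - 64)*(-101) + X(-6) = (-48 - 64)*(-101) + (2 + 9*√(-6)) = -112*(-101) + (2 + 9*(I*√6)) = 11312 + (2 + 9*I*√6) = 11314 + 9*I*√6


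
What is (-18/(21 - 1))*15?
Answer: -27/2 ≈ -13.500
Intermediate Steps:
(-18/(21 - 1))*15 = (-18/20)*15 = ((1/20)*(-18))*15 = -9/10*15 = -27/2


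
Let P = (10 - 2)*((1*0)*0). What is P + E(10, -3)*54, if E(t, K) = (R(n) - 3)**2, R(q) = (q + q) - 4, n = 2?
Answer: 486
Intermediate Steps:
R(q) = -4 + 2*q (R(q) = 2*q - 4 = -4 + 2*q)
P = 0 (P = 8*(0*0) = 8*0 = 0)
E(t, K) = 9 (E(t, K) = ((-4 + 2*2) - 3)**2 = ((-4 + 4) - 3)**2 = (0 - 3)**2 = (-3)**2 = 9)
P + E(10, -3)*54 = 0 + 9*54 = 0 + 486 = 486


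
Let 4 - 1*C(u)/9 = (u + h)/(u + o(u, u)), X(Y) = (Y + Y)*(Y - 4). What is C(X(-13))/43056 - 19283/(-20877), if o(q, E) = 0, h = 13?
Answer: 3138604225/3395769312 ≈ 0.92427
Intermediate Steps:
X(Y) = 2*Y*(-4 + Y) (X(Y) = (2*Y)*(-4 + Y) = 2*Y*(-4 + Y))
C(u) = 36 - 9*(13 + u)/u (C(u) = 36 - 9*(u + 13)/(u + 0) = 36 - 9*(13 + u)/u)
C(X(-13))/43056 - 19283/(-20877) = (27 - 117*(-1/(26*(-4 - 13))))/43056 - 19283/(-20877) = (27 - 117/(2*(-13)*(-17)))*(1/43056) - 19283*(-1/20877) = (27 - 117/442)*(1/43056) + 19283/20877 = (27 - 117*1/442)*(1/43056) + 19283/20877 = (27 - 9/34)*(1/43056) + 19283/20877 = (909/34)*(1/43056) + 19283/20877 = 101/162656 + 19283/20877 = 3138604225/3395769312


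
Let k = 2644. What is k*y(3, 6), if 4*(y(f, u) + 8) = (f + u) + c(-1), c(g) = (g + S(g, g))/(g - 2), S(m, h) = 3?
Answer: -46931/3 ≈ -15644.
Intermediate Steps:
c(g) = (3 + g)/(-2 + g) (c(g) = (g + 3)/(g - 2) = (3 + g)/(-2 + g))
y(f, u) = -49/6 + f/4 + u/4 (y(f, u) = -8 + ((f + u) + (3 - 1)/(-2 - 1))/4 = -8 + ((f + u) + 2/(-3))/4 = -8 + ((f + u) - ⅓*2)/4 = -8 + ((f + u) - ⅔)/4 = -8 + (-⅔ + f + u)/4 = -8 + (-⅙ + f/4 + u/4) = -49/6 + f/4 + u/4)
k*y(3, 6) = 2644*(-49/6 + (¼)*3 + (¼)*6) = 2644*(-49/6 + ¾ + 3/2) = 2644*(-71/12) = -46931/3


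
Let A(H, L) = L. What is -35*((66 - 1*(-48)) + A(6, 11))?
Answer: -4375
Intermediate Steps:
-35*((66 - 1*(-48)) + A(6, 11)) = -35*((66 - 1*(-48)) + 11) = -35*((66 + 48) + 11) = -35*(114 + 11) = -35*125 = -4375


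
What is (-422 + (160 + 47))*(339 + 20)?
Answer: -77185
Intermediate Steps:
(-422 + (160 + 47))*(339 + 20) = (-422 + 207)*359 = -215*359 = -77185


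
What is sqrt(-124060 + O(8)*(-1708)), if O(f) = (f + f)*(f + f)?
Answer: 2*I*sqrt(140327) ≈ 749.21*I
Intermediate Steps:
O(f) = 4*f**2 (O(f) = (2*f)*(2*f) = 4*f**2)
sqrt(-124060 + O(8)*(-1708)) = sqrt(-124060 + (4*8**2)*(-1708)) = sqrt(-124060 + (4*64)*(-1708)) = sqrt(-124060 + 256*(-1708)) = sqrt(-124060 - 437248) = sqrt(-561308) = 2*I*sqrt(140327)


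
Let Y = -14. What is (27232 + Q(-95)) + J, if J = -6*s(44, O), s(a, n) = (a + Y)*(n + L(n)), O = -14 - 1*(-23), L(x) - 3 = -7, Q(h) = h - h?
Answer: 26332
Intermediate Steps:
Q(h) = 0
L(x) = -4 (L(x) = 3 - 7 = -4)
O = 9 (O = -14 + 23 = 9)
s(a, n) = (-14 + a)*(-4 + n) (s(a, n) = (a - 14)*(n - 4) = (-14 + a)*(-4 + n))
J = -900 (J = -6*(56 - 14*9 - 4*44 + 44*9) = -6*(56 - 126 - 176 + 396) = -6*150 = -900)
(27232 + Q(-95)) + J = (27232 + 0) - 900 = 27232 - 900 = 26332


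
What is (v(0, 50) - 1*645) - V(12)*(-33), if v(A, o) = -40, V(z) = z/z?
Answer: -652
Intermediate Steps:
V(z) = 1
(v(0, 50) - 1*645) - V(12)*(-33) = (-40 - 1*645) - (-33) = (-40 - 645) - 1*(-33) = -685 + 33 = -652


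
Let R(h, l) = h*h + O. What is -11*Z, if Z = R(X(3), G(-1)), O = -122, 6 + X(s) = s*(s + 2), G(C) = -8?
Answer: 451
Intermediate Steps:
X(s) = -6 + s*(2 + s) (X(s) = -6 + s*(s + 2) = -6 + s*(2 + s))
R(h, l) = -122 + h² (R(h, l) = h*h - 122 = h² - 122 = -122 + h²)
Z = -41 (Z = -122 + (-6 + 3² + 2*3)² = -122 + (-6 + 9 + 6)² = -122 + 9² = -122 + 81 = -41)
-11*Z = -11*(-41) = 451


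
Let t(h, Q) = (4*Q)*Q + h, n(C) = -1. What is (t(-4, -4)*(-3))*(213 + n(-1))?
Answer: -38160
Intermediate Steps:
t(h, Q) = h + 4*Q² (t(h, Q) = 4*Q² + h = h + 4*Q²)
(t(-4, -4)*(-3))*(213 + n(-1)) = ((-4 + 4*(-4)²)*(-3))*(213 - 1) = ((-4 + 4*16)*(-3))*212 = ((-4 + 64)*(-3))*212 = (60*(-3))*212 = -180*212 = -38160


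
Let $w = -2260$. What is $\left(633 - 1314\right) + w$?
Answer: $-2941$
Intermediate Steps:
$\left(633 - 1314\right) + w = \left(633 - 1314\right) - 2260 = -681 - 2260 = -2941$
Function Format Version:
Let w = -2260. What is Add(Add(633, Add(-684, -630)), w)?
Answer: -2941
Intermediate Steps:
Add(Add(633, Add(-684, -630)), w) = Add(Add(633, Add(-684, -630)), -2260) = Add(Add(633, -1314), -2260) = Add(-681, -2260) = -2941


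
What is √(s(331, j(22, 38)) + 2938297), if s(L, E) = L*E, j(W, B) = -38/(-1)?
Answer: 15*√13115 ≈ 1717.8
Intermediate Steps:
j(W, B) = 38 (j(W, B) = -38*(-1) = 38)
s(L, E) = E*L
√(s(331, j(22, 38)) + 2938297) = √(38*331 + 2938297) = √(12578 + 2938297) = √2950875 = 15*√13115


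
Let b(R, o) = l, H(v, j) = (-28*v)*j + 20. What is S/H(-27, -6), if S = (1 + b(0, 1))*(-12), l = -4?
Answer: -9/1129 ≈ -0.0079717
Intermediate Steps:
H(v, j) = 20 - 28*j*v (H(v, j) = -28*j*v + 20 = 20 - 28*j*v)
b(R, o) = -4
S = 36 (S = (1 - 4)*(-12) = -3*(-12) = 36)
S/H(-27, -6) = 36/(20 - 28*(-6)*(-27)) = 36/(20 - 4536) = 36/(-4516) = 36*(-1/4516) = -9/1129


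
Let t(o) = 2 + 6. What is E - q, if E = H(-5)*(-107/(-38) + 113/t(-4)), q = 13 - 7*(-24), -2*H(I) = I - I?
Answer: -181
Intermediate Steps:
t(o) = 8
H(I) = 0 (H(I) = -(I - I)/2 = -½*0 = 0)
q = 181 (q = 13 + 168 = 181)
E = 0 (E = 0*(-107/(-38) + 113/8) = 0*(-107*(-1/38) + 113*(⅛)) = 0*(107/38 + 113/8) = 0*(2575/152) = 0)
E - q = 0 - 1*181 = 0 - 181 = -181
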